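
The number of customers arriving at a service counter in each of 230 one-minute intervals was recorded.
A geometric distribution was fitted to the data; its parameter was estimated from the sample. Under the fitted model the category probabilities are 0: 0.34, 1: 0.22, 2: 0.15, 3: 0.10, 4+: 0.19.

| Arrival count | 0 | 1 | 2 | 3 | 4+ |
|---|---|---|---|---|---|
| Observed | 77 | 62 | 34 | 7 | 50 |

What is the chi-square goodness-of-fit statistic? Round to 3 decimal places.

14.633

Expected counts E_i = n·p_i: 230×0.34 = 78.2, 230×0.22 = 50.6, 230×0.15 = 34.5, 230×0.10 = 23, 230×0.19 = 43.7.
cat         O        E   (O−E)²/E
0          77     78.2     0.0184
1          62     50.6     2.5684
2          34     34.5     0.0072
3           7       23    11.1304
4+         50     43.7     0.9082
Sum = 14.633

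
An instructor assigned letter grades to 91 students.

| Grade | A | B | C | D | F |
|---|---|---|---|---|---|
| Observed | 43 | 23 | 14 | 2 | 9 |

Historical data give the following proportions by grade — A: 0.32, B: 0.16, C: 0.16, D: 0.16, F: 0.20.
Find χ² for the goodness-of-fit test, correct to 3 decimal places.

Expected counts E_i = n·p_i: 91×0.32 = 29.12, 91×0.16 = 14.56, 91×0.16 = 14.56, 91×0.16 = 14.56, 91×0.20 = 18.2.
A: (43 − 29.12)²/29.12 = 192.6544/29.12 = 6.6159
B: (23 − 14.56)²/14.56 = 71.2336/14.56 = 4.8924
C: (14 − 14.56)²/14.56 = 0.3136/14.56 = 0.0215
D: (2 − 14.56)²/14.56 = 157.7536/14.56 = 10.8347
F: (9 − 18.2)²/18.2 = 84.64/18.2 = 4.6505
Sum = 27.015

27.015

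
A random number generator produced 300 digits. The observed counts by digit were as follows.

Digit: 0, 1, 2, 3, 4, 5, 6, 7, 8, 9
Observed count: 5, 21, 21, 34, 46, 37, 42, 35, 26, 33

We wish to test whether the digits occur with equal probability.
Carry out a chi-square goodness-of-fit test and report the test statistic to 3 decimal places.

Expected count for each of the 10 categories: 300/10 = 30.
0: (5 − 30)²/30 = 625/30 = 20.8333
1: (21 − 30)²/30 = 81/30 = 2.7000
2: (21 − 30)²/30 = 81/30 = 2.7000
3: (34 − 30)²/30 = 16/30 = 0.5333
4: (46 − 30)²/30 = 256/30 = 8.5333
5: (37 − 30)²/30 = 49/30 = 1.6333
6: (42 − 30)²/30 = 144/30 = 4.8000
7: (35 − 30)²/30 = 25/30 = 0.8333
8: (26 − 30)²/30 = 16/30 = 0.5333
9: (33 − 30)²/30 = 9/30 = 0.3000
Sum = 43.400

43.400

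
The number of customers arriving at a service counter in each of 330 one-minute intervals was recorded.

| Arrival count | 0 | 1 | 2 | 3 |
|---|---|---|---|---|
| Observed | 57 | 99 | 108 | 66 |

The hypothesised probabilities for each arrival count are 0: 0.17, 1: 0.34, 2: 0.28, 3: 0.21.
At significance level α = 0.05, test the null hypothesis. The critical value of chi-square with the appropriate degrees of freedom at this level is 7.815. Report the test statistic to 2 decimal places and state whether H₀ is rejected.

4.36; do not reject

Expected counts E_i = n·p_i: 330×0.17 = 56.1, 330×0.34 = 112.2, 330×0.28 = 92.4, 330×0.21 = 69.3.
χ² = (57−56.1)²/56.1 + (99−112.2)²/112.2 + (108−92.4)²/92.4 + (66−69.3)²/69.3
   = 0.014 + 1.553 + 2.634 + 0.157
Sum = 4.36
df = 3. Since 4.36 < 7.815, we do not reject H₀.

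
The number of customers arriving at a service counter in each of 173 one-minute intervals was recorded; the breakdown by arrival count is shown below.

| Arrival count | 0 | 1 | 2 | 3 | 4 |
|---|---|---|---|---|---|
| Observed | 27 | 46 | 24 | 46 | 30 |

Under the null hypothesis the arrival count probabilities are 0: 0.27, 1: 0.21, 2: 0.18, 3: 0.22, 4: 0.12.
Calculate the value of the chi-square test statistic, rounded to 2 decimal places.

18.30

Expected counts E_i = n·p_i: 173×0.27 = 46.71, 173×0.21 = 36.33, 173×0.18 = 31.14, 173×0.22 = 38.06, 173×0.12 = 20.76.
χ² = (27−46.71)²/46.71 + (46−36.33)²/36.33 + (24−31.14)²/31.14 + (46−38.06)²/38.06 + (30−20.76)²/20.76
   = 8.317 + 2.574 + 1.637 + 1.656 + 4.113
Sum = 18.30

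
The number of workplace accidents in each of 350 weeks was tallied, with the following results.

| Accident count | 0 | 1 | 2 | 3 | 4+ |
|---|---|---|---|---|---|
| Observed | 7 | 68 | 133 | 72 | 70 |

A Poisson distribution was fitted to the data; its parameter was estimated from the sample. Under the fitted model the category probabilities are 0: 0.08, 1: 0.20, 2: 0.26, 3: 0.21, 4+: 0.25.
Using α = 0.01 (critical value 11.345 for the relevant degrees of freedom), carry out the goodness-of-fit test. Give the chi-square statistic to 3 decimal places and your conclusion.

Expected counts E_i = n·p_i: 350×0.08 = 28, 350×0.20 = 70, 350×0.26 = 91, 350×0.21 = 73.5, 350×0.25 = 87.5.
0: (7 − 28)²/28 = 441/28 = 15.7500
1: (68 − 70)²/70 = 4/70 = 0.0571
2: (133 − 91)²/91 = 1764/91 = 19.3846
3: (72 − 73.5)²/73.5 = 2.25/73.5 = 0.0306
4+: (70 − 87.5)²/87.5 = 306.25/87.5 = 3.5000
Sum = 38.722
df = 3. Since 38.722 > 11.345, we reject H₀.

38.722; reject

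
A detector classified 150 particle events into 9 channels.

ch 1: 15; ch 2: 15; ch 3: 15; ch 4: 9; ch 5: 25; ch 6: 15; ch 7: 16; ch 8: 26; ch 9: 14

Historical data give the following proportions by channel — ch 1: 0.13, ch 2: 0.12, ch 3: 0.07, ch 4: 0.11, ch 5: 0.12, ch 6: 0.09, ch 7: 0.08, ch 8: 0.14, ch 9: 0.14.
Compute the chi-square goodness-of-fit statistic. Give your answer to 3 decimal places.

Expected counts E_i = n·p_i: 150×0.13 = 19.5, 150×0.12 = 18, 150×0.07 = 10.5, 150×0.11 = 16.5, 150×0.12 = 18, 150×0.09 = 13.5, 150×0.08 = 12, 150×0.14 = 21, 150×0.14 = 21.
ch 1: (15 − 19.5)²/19.5 = 20.25/19.5 = 1.0385
ch 2: (15 − 18)²/18 = 9/18 = 0.5000
ch 3: (15 − 10.5)²/10.5 = 20.25/10.5 = 1.9286
ch 4: (9 − 16.5)²/16.5 = 56.25/16.5 = 3.4091
ch 5: (25 − 18)²/18 = 49/18 = 2.7222
ch 6: (15 − 13.5)²/13.5 = 2.25/13.5 = 0.1667
ch 7: (16 − 12)²/12 = 16/12 = 1.3333
ch 8: (26 − 21)²/21 = 25/21 = 1.1905
ch 9: (14 − 21)²/21 = 49/21 = 2.3333
Sum = 14.622

14.622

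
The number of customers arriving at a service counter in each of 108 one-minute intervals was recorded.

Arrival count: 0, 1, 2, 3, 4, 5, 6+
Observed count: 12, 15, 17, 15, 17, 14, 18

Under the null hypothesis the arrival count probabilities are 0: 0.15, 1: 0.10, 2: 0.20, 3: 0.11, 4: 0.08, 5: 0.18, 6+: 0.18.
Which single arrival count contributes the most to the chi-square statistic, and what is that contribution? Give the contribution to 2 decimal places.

4, 8.09

Expected counts E_i = n·p_i: 108×0.15 = 16.2, 108×0.10 = 10.8, 108×0.20 = 21.6, 108×0.11 = 11.88, 108×0.08 = 8.64, 108×0.18 = 19.44, 108×0.18 = 19.44.
0: (12 − 16.2)²/16.2 = 17.64/16.2 = 1.089
1: (15 − 10.8)²/10.8 = 17.64/10.8 = 1.633
2: (17 − 21.6)²/21.6 = 21.16/21.6 = 0.980
3: (15 − 11.88)²/11.88 = 9.7344/11.88 = 0.819
4: (17 − 8.64)²/8.64 = 69.8896/8.64 = 8.089
5: (14 − 19.44)²/19.44 = 29.5936/19.44 = 1.522
6+: (18 − 19.44)²/19.44 = 2.0736/19.44 = 0.107
The largest term is for 4: 8.09.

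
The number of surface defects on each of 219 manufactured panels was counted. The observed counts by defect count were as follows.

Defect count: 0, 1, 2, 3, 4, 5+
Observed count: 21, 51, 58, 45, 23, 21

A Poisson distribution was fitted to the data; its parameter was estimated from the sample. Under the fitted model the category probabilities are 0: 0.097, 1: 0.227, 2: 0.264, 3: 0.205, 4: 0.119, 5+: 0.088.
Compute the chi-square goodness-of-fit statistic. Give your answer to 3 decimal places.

0.551

Expected counts E_i = n·p_i: 219×0.097 = 21.243, 219×0.227 = 49.713, 219×0.264 = 57.816, 219×0.205 = 44.895, 219×0.119 = 26.061, 219×0.088 = 19.272.
χ² = (21−21.243)²/21.243 + (51−49.713)²/49.713 + (58−57.816)²/57.816 + (45−44.895)²/44.895 + (23−26.061)²/26.061 + (21−19.272)²/19.272
   = 0.0028 + 0.0333 + 0.0006 + 0.0002 + 0.3595 + 0.1549
Sum = 0.551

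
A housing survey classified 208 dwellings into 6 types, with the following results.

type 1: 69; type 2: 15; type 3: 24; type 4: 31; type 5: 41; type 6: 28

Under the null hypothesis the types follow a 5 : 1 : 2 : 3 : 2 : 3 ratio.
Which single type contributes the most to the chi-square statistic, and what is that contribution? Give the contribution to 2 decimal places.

Ratio total = 16. Expected counts: 208×5/16 = 65, 208×1/16 = 13, 208×2/16 = 26, 208×3/16 = 39, 208×2/16 = 26, 208×3/16 = 39.
cat         O        E   (O−E)²/E
type 1     69       65      0.246
type 2     15       13      0.308
type 3     24       26      0.154
type 4     31       39      1.641
type 5     41       26      8.654
type 6     28       39      3.103
The largest term is for type 5: 8.65.

type 5, 8.65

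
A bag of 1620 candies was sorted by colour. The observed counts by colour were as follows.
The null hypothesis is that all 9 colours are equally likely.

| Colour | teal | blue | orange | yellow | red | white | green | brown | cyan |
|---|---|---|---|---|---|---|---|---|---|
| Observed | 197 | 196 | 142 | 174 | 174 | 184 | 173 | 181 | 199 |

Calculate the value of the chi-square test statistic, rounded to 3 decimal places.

13.822

Under H₀ each category has probability 1/9, so each expected count is 1620/9 = 180.
χ² = (197−180)²/180 + (196−180)²/180 + (142−180)²/180 + (174−180)²/180 + (174−180)²/180 + (184−180)²/180 + (173−180)²/180 + (181−180)²/180 + (199−180)²/180
   = 1.6056 + 1.4222 + 8.0222 + 0.2000 + 0.2000 + 0.0889 + 0.2722 + 0.0056 + 2.0056
Sum = 13.822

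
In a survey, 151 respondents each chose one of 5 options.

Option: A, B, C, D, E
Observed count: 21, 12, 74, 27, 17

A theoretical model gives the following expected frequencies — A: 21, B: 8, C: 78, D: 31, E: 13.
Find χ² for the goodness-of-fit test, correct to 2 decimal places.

3.95

χ² = (21−21)²/21 + (12−8)²/8 + (74−78)²/78 + (27−31)²/31 + (17−13)²/13
   = 0.000 + 2.000 + 0.205 + 0.516 + 1.231
Sum = 3.95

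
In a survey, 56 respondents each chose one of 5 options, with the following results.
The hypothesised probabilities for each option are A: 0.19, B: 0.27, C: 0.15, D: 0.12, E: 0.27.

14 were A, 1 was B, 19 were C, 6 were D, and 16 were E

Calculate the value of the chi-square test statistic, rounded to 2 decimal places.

27.75

Expected counts E_i = n·p_i: 56×0.19 = 10.64, 56×0.27 = 15.12, 56×0.15 = 8.4, 56×0.12 = 6.72, 56×0.27 = 15.12.
A: (14 − 10.64)²/10.64 = 11.2896/10.64 = 1.061
B: (1 − 15.12)²/15.12 = 199.3744/15.12 = 13.186
C: (19 − 8.4)²/8.4 = 112.36/8.4 = 13.376
D: (6 − 6.72)²/6.72 = 0.5184/6.72 = 0.077
E: (16 − 15.12)²/15.12 = 0.7744/15.12 = 0.051
Sum = 27.75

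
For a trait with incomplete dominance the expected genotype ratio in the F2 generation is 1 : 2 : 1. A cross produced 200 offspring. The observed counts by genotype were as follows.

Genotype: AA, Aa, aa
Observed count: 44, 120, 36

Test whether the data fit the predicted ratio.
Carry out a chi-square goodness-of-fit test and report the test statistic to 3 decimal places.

8.640

Ratio total = 4. Expected counts: 200×1/4 = 50, 200×2/4 = 100, 200×1/4 = 50.
cat         O        E   (O−E)²/E
AA         44       50     0.7200
Aa        120      100     4.0000
aa         36       50     3.9200
Sum = 8.640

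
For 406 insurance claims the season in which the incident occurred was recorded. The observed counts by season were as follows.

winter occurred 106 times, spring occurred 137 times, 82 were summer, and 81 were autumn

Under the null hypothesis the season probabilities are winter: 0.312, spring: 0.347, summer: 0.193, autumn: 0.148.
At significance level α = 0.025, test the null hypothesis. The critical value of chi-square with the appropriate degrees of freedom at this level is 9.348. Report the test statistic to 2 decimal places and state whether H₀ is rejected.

Expected counts E_i = n·p_i: 406×0.312 = 126.672, 406×0.347 = 140.882, 406×0.193 = 78.358, 406×0.148 = 60.088.
winter: (106 − 126.672)²/126.672 = 427.331584/126.672 = 3.374
spring: (137 − 140.882)²/140.882 = 15.069924/140.882 = 0.107
summer: (82 − 78.358)²/78.358 = 13.264164/78.358 = 0.169
autumn: (81 − 60.088)²/60.088 = 437.311744/60.088 = 7.278
Sum = 10.93
df = 3. Since 10.93 > 9.348, we reject H₀.

10.93; reject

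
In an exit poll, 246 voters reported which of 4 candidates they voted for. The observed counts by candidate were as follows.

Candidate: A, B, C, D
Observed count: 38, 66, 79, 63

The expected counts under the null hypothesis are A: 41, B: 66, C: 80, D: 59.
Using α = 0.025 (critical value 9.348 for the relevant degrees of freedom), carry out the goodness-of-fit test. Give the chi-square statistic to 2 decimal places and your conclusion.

0.50; do not reject

χ² = (38−41)²/41 + (66−66)²/66 + (79−80)²/80 + (63−59)²/59
   = 0.220 + 0.000 + 0.013 + 0.271
Sum = 0.50
df = 3. Since 0.50 < 9.348, we do not reject H₀.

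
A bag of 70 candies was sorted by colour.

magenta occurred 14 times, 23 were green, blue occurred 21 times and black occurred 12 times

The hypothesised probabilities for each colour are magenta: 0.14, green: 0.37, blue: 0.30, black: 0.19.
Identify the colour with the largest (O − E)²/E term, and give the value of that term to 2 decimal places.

Expected counts E_i = n·p_i: 70×0.14 = 9.8, 70×0.37 = 25.9, 70×0.30 = 21, 70×0.19 = 13.3.
magenta: (14 − 9.8)²/9.8 = 17.64/9.8 = 1.800
green: (23 − 25.9)²/25.9 = 8.41/25.9 = 0.325
blue: (21 − 21)²/21 = 0/21 = 0.000
black: (12 − 13.3)²/13.3 = 1.69/13.3 = 0.127
The largest term is for magenta: 1.80.

magenta, 1.80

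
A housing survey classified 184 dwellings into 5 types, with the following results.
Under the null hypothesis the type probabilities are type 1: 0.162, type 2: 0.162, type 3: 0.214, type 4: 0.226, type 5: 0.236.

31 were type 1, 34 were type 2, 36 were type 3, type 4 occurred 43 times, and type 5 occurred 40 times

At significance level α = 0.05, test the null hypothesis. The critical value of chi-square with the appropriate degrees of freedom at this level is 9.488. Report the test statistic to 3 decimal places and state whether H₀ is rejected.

1.245; do not reject

Expected counts E_i = n·p_i: 184×0.162 = 29.808, 184×0.162 = 29.808, 184×0.214 = 39.376, 184×0.226 = 41.584, 184×0.236 = 43.424.
χ² = (31−29.808)²/29.808 + (34−29.808)²/29.808 + (36−39.376)²/39.376 + (43−41.584)²/41.584 + (40−43.424)²/43.424
   = 0.0477 + 0.5895 + 0.2894 + 0.0482 + 0.2700
Sum = 1.245
df = 4. Since 1.245 < 9.488, we do not reject H₀.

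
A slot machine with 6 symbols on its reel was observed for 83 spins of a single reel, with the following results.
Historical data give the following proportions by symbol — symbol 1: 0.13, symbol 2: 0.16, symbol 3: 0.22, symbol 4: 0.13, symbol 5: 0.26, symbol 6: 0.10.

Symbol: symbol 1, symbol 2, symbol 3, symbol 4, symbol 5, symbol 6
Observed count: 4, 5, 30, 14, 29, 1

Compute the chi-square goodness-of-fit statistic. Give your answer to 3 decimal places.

Expected counts E_i = n·p_i: 83×0.13 = 10.79, 83×0.16 = 13.28, 83×0.22 = 18.26, 83×0.13 = 10.79, 83×0.26 = 21.58, 83×0.10 = 8.3.
χ² = (4−10.79)²/10.79 + (5−13.28)²/13.28 + (30−18.26)²/18.26 + (14−10.79)²/10.79 + (29−21.58)²/21.58 + (1−8.3)²/8.3
   = 4.2729 + 5.1625 + 7.5481 + 0.9550 + 2.5513 + 6.4205
Sum = 26.910

26.910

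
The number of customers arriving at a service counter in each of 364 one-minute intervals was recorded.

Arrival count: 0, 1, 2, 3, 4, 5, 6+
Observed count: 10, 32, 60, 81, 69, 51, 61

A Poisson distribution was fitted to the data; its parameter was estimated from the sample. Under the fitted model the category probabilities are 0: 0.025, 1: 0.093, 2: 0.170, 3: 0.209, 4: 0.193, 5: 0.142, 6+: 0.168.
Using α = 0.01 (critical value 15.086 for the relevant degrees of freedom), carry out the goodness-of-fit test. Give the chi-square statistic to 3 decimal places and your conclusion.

0.598; do not reject

Expected counts E_i = n·p_i: 364×0.025 = 9.1, 364×0.093 = 33.852, 364×0.170 = 61.88, 364×0.209 = 76.076, 364×0.193 = 70.252, 364×0.142 = 51.688, 364×0.168 = 61.152.
cat         O        E   (O−E)²/E
0          10      9.1     0.0890
1          32   33.852     0.1013
2          60    61.88     0.0571
3          81   76.076     0.3187
4          69   70.252     0.0223
5          51   51.688     0.0092
6+         61   61.152     0.0004
Sum = 0.598
df = 5. Since 0.598 < 15.086, we do not reject H₀.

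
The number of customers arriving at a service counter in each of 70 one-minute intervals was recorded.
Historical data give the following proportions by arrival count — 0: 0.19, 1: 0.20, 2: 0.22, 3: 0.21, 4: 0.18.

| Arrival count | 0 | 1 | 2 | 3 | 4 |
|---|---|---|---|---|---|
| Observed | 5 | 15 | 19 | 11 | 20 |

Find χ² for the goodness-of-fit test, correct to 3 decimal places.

11.370

Expected counts E_i = n·p_i: 70×0.19 = 13.3, 70×0.20 = 14, 70×0.22 = 15.4, 70×0.21 = 14.7, 70×0.18 = 12.6.
0: (5 − 13.3)²/13.3 = 68.89/13.3 = 5.1797
1: (15 − 14)²/14 = 1/14 = 0.0714
2: (19 − 15.4)²/15.4 = 12.96/15.4 = 0.8416
3: (11 − 14.7)²/14.7 = 13.69/14.7 = 0.9313
4: (20 − 12.6)²/12.6 = 54.76/12.6 = 4.3460
Sum = 11.370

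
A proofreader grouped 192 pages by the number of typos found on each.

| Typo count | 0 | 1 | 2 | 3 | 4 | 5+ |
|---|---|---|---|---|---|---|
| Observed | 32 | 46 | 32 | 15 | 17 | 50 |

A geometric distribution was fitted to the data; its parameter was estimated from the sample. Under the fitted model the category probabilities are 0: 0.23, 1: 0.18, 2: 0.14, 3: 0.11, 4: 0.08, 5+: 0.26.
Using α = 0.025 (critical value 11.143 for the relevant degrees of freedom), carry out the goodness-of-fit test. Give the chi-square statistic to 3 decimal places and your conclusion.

10.059; do not reject

Expected counts E_i = n·p_i: 192×0.23 = 44.16, 192×0.18 = 34.56, 192×0.14 = 26.88, 192×0.11 = 21.12, 192×0.08 = 15.36, 192×0.26 = 49.92.
0: (32 − 44.16)²/44.16 = 147.8656/44.16 = 3.3484
1: (46 − 34.56)²/34.56 = 130.8736/34.56 = 3.7869
2: (32 − 26.88)²/26.88 = 26.2144/26.88 = 0.9752
3: (15 − 21.12)²/21.12 = 37.4544/21.12 = 1.7734
4: (17 − 15.36)²/15.36 = 2.6896/15.36 = 0.1751
5+: (50 − 49.92)²/49.92 = 0.0064/49.92 = 0.0001
Sum = 10.059
df = 4. Since 10.059 < 11.143, we do not reject H₀.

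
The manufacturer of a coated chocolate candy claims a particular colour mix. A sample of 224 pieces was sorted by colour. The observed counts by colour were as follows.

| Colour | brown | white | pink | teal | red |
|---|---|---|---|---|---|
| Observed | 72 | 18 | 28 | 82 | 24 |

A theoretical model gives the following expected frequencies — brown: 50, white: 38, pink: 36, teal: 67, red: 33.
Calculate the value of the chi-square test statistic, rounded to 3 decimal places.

27.797

brown: (72 − 50)²/50 = 484/50 = 9.6800
white: (18 − 38)²/38 = 400/38 = 10.5263
pink: (28 − 36)²/36 = 64/36 = 1.7778
teal: (82 − 67)²/67 = 225/67 = 3.3582
red: (24 − 33)²/33 = 81/33 = 2.4545
Sum = 27.797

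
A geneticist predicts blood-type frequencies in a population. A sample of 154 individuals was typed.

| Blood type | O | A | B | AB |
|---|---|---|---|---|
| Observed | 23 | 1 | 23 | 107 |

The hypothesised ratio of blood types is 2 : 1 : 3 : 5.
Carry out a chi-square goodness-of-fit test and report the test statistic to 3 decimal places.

41.117

Ratio total = 11. Expected counts: 154×2/11 = 28, 154×1/11 = 14, 154×3/11 = 42, 154×5/11 = 70.
O: (23 − 28)²/28 = 25/28 = 0.8929
A: (1 − 14)²/14 = 169/14 = 12.0714
B: (23 − 42)²/42 = 361/42 = 8.5952
AB: (107 − 70)²/70 = 1369/70 = 19.5571
Sum = 41.117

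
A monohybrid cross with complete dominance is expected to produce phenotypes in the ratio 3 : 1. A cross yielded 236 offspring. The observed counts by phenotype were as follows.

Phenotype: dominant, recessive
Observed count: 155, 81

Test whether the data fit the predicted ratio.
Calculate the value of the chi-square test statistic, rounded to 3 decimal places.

Ratio total = 4. Expected counts: 236×3/4 = 177, 236×1/4 = 59.
cat            O        E   (O−E)²/E
dominant     155      177     2.7345
recessive     81       59     8.2034
Sum = 10.938

10.938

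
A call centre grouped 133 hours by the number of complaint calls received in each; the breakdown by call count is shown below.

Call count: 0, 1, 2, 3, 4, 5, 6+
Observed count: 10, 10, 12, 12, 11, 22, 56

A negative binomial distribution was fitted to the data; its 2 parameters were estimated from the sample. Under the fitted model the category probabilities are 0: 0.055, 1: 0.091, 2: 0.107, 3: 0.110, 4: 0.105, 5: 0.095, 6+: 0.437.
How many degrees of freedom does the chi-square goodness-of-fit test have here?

There are k = 7 categories and 2 parameters estimated from the data, so df = 7 − 1 − 2 = 4.

4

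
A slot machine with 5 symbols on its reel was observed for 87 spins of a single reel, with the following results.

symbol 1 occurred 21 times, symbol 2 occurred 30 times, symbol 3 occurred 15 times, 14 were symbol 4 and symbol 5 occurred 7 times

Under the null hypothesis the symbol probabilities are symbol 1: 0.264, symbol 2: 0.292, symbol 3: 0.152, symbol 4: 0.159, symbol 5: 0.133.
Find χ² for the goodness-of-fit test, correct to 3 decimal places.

Expected counts E_i = n·p_i: 87×0.264 = 22.968, 87×0.292 = 25.404, 87×0.152 = 13.224, 87×0.159 = 13.833, 87×0.133 = 11.571.
symbol 1: (21 − 22.968)²/22.968 = 3.873024/22.968 = 0.1686
symbol 2: (30 − 25.404)²/25.404 = 21.123216/25.404 = 0.8315
symbol 3: (15 − 13.224)²/13.224 = 3.154176/13.224 = 0.2385
symbol 4: (14 − 13.833)²/13.833 = 0.027889/13.833 = 0.0020
symbol 5: (7 − 11.571)²/11.571 = 20.894041/11.571 = 1.8057
Sum = 3.046

3.046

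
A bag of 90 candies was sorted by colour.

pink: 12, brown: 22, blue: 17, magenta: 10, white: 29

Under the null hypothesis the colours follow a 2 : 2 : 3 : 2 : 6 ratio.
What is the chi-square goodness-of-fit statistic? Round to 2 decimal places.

10.08

Ratio total = 15. Expected counts: 90×2/15 = 12, 90×2/15 = 12, 90×3/15 = 18, 90×2/15 = 12, 90×6/15 = 36.
χ² = (12−12)²/12 + (22−12)²/12 + (17−18)²/18 + (10−12)²/12 + (29−36)²/36
   = 0.000 + 8.333 + 0.056 + 0.333 + 1.361
Sum = 10.08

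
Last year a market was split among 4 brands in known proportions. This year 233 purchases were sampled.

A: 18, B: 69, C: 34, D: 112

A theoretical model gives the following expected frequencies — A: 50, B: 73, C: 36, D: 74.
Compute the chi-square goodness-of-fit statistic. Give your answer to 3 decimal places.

40.324

χ² = (18−50)²/50 + (69−73)²/73 + (34−36)²/36 + (112−74)²/74
   = 20.4800 + 0.2192 + 0.1111 + 19.5135
Sum = 40.324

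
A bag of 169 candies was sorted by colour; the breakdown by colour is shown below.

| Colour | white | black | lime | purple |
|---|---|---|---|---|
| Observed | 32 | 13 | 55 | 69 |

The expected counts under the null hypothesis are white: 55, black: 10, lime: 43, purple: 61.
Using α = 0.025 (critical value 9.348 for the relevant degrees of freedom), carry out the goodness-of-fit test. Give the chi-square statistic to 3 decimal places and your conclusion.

14.916; reject

white: (32 − 55)²/55 = 529/55 = 9.6182
black: (13 − 10)²/10 = 9/10 = 0.9000
lime: (55 − 43)²/43 = 144/43 = 3.3488
purple: (69 − 61)²/61 = 64/61 = 1.0492
Sum = 14.916
df = 3. Since 14.916 > 9.348, we reject H₀.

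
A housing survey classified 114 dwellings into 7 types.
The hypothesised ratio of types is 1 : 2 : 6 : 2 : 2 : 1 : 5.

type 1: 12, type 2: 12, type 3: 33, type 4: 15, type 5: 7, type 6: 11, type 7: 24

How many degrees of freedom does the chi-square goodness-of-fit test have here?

There are k = 7 categories and no parameters were estimated from the data, so df = 7 − 1 = 6.

6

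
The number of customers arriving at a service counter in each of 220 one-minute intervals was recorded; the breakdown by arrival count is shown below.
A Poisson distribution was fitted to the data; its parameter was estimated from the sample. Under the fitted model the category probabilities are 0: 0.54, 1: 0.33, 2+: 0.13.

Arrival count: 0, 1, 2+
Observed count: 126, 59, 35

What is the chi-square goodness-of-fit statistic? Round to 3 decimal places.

Expected counts E_i = n·p_i: 220×0.54 = 118.8, 220×0.33 = 72.6, 220×0.13 = 28.6.
cat         O        E   (O−E)²/E
0         126    118.8     0.4364
1          59     72.6     2.5477
2+         35     28.6     1.4322
Sum = 4.416

4.416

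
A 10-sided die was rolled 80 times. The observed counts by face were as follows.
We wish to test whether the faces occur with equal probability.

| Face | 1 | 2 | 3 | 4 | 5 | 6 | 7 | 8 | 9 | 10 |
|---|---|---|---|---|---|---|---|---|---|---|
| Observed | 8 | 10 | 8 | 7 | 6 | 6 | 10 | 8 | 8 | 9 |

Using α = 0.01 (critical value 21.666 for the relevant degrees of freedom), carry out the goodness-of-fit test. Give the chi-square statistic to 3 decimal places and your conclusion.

Under H₀ each category has probability 1/10, so each expected count is 80/10 = 8.
χ² = (8−8)²/8 + (10−8)²/8 + (8−8)²/8 + (7−8)²/8 + (6−8)²/8 + (6−8)²/8 + (10−8)²/8 + (8−8)²/8 + (8−8)²/8 + (9−8)²/8
   = 0.0000 + 0.5000 + 0.0000 + 0.1250 + 0.5000 + 0.5000 + 0.5000 + 0.0000 + 0.0000 + 0.1250
Sum = 2.250
df = 9. Since 2.250 < 21.666, we do not reject H₀.

2.250; do not reject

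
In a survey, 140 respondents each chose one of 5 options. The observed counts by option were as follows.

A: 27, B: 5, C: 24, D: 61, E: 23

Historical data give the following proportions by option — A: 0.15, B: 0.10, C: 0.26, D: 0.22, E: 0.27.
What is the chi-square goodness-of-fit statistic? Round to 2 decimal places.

Expected counts E_i = n·p_i: 140×0.15 = 21, 140×0.10 = 14, 140×0.26 = 36.4, 140×0.22 = 30.8, 140×0.27 = 37.8.
cat         O        E   (O−E)²/E
A          27       21      1.714
B           5       14      5.786
C          24     36.4      4.224
D          61     30.8     29.612
E          23     37.8      5.795
Sum = 47.13

47.13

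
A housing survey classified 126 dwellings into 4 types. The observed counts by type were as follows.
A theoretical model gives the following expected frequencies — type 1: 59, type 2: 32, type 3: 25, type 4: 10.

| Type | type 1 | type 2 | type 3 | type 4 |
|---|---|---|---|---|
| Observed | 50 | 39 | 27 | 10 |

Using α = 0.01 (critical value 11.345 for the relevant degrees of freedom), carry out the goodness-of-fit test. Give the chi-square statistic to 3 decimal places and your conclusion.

3.064; do not reject

cat         O        E   (O−E)²/E
type 1     50       59     1.3729
type 2     39       32     1.5313
type 3     27       25     0.1600
type 4     10       10     0.0000
Sum = 3.064
df = 3. Since 3.064 < 11.345, we do not reject H₀.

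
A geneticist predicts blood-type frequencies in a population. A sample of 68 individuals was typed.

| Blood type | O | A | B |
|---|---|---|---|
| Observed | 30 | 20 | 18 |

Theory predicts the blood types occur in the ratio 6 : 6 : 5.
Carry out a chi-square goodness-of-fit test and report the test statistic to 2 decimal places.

2.37

Ratio total = 17. Expected counts: 68×6/17 = 24, 68×6/17 = 24, 68×5/17 = 20.
χ² = (30−24)²/24 + (20−24)²/24 + (18−20)²/20
   = 1.500 + 0.667 + 0.200
Sum = 2.37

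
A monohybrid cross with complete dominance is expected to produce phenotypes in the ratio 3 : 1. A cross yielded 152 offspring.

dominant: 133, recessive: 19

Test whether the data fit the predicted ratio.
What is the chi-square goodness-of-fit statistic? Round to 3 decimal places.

Ratio total = 4. Expected counts: 152×3/4 = 114, 152×1/4 = 38.
dominant: (133 − 114)²/114 = 361/114 = 3.1667
recessive: (19 − 38)²/38 = 361/38 = 9.5000
Sum = 12.667

12.667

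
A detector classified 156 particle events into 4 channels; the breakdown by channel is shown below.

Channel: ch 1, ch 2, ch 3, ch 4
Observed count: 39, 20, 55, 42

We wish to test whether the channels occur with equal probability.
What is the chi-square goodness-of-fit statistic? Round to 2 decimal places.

Expected count for each of the 4 categories: 156/4 = 39.
cat         O        E   (O−E)²/E
ch 1       39       39      0.000
ch 2       20       39      9.256
ch 3       55       39      6.564
ch 4       42       39      0.231
Sum = 16.05

16.05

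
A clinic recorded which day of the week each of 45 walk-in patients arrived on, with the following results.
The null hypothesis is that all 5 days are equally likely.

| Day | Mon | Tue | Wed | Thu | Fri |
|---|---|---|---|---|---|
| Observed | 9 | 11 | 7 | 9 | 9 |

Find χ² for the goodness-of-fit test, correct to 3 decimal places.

0.889

Under H₀ each category has probability 1/5, so each expected count is 45/5 = 9.
cat         O        E   (O−E)²/E
Mon         9        9     0.0000
Tue        11        9     0.4444
Wed         7        9     0.4444
Thu         9        9     0.0000
Fri         9        9     0.0000
Sum = 0.889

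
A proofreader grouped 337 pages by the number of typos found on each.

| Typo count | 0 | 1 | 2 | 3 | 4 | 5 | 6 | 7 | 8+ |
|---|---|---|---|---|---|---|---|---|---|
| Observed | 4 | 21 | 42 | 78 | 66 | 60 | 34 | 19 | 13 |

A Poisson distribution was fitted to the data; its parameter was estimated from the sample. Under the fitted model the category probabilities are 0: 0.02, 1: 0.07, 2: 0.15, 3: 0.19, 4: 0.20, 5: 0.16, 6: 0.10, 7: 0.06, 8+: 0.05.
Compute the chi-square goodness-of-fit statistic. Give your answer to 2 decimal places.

7.56

Expected counts E_i = n·p_i: 337×0.02 = 6.74, 337×0.07 = 23.59, 337×0.15 = 50.55, 337×0.19 = 64.03, 337×0.20 = 67.4, 337×0.16 = 53.92, 337×0.10 = 33.7, 337×0.06 = 20.22, 337×0.05 = 16.85.
0: (4 − 6.74)²/6.74 = 7.5076/6.74 = 1.114
1: (21 − 23.59)²/23.59 = 6.7081/23.59 = 0.284
2: (42 − 50.55)²/50.55 = 73.1025/50.55 = 1.446
3: (78 − 64.03)²/64.03 = 195.1609/64.03 = 3.048
4: (66 − 67.4)²/67.4 = 1.96/67.4 = 0.029
5: (60 − 53.92)²/53.92 = 36.9664/53.92 = 0.686
6: (34 − 33.7)²/33.7 = 0.09/33.7 = 0.003
7: (19 − 20.22)²/20.22 = 1.4884/20.22 = 0.074
8+: (13 − 16.85)²/16.85 = 14.8225/16.85 = 0.880
Sum = 7.56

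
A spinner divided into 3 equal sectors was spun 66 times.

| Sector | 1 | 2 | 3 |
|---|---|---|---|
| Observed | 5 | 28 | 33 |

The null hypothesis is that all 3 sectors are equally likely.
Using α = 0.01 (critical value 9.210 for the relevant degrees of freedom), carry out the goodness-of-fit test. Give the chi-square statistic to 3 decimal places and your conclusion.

Expected count for each of the 3 categories: 66/3 = 22.
1: (5 − 22)²/22 = 289/22 = 13.1364
2: (28 − 22)²/22 = 36/22 = 1.6364
3: (33 − 22)²/22 = 121/22 = 5.5000
Sum = 20.273
df = 2. Since 20.273 > 9.210, we reject H₀.

20.273; reject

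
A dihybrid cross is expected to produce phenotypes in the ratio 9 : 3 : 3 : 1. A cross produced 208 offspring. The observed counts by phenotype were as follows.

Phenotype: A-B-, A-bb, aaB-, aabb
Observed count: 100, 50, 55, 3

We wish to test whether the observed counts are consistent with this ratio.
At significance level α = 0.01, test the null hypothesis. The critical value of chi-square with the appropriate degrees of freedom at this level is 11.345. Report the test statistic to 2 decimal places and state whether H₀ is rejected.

19.83; reject

Ratio total = 16. Expected counts: 208×9/16 = 117, 208×3/16 = 39, 208×3/16 = 39, 208×1/16 = 13.
χ² = (100−117)²/117 + (50−39)²/39 + (55−39)²/39 + (3−13)²/13
   = 2.470 + 3.103 + 6.564 + 7.692
Sum = 19.83
df = 3. Since 19.83 > 11.345, we reject H₀.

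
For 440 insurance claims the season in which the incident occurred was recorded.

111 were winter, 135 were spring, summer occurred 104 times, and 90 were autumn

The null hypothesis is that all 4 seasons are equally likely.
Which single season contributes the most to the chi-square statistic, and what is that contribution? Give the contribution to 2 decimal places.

Expected count for each of the 4 categories: 440/4 = 110.
winter: (111 − 110)²/110 = 1/110 = 0.009
spring: (135 − 110)²/110 = 625/110 = 5.682
summer: (104 − 110)²/110 = 36/110 = 0.327
autumn: (90 − 110)²/110 = 400/110 = 3.636
The largest term is for spring: 5.68.

spring, 5.68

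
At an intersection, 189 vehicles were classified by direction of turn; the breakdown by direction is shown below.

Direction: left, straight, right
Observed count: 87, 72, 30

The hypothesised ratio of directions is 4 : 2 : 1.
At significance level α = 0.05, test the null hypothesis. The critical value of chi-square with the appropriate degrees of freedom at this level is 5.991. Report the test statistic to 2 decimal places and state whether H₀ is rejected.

10.42; reject

Ratio total = 7. Expected counts: 189×4/7 = 108, 189×2/7 = 54, 189×1/7 = 27.
χ² = (87−108)²/108 + (72−54)²/54 + (30−27)²/27
   = 4.083 + 6.000 + 0.333
Sum = 10.42
df = 2. Since 10.42 > 5.991, we reject H₀.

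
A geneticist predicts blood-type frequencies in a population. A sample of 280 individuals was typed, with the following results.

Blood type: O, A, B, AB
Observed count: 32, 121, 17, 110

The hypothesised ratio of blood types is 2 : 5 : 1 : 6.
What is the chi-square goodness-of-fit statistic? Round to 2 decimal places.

7.29

Ratio total = 14. Expected counts: 280×2/14 = 40, 280×5/14 = 100, 280×1/14 = 20, 280×6/14 = 120.
cat         O        E   (O−E)²/E
O          32       40      1.600
A         121      100      4.410
B          17       20      0.450
AB        110      120      0.833
Sum = 7.29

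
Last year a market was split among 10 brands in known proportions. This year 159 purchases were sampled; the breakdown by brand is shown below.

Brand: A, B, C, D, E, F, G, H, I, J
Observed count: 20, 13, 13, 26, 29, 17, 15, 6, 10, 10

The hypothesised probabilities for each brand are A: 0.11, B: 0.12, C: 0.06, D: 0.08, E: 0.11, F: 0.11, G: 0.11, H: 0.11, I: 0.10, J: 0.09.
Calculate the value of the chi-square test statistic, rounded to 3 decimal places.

36.396

Expected counts E_i = n·p_i: 159×0.11 = 17.49, 159×0.12 = 19.08, 159×0.06 = 9.54, 159×0.08 = 12.72, 159×0.11 = 17.49, 159×0.11 = 17.49, 159×0.11 = 17.49, 159×0.11 = 17.49, 159×0.10 = 15.9, 159×0.09 = 14.31.
cat         O        E   (O−E)²/E
A          20    17.49     0.3602
B          13    19.08     1.9374
C          13     9.54     1.2549
D          26    12.72    13.8647
E          29    17.49     7.5746
F          17    17.49     0.0137
G          15    17.49     0.3545
H           6    17.49     7.5483
I          10     15.9     2.1893
J          10    14.31     1.2981
Sum = 36.396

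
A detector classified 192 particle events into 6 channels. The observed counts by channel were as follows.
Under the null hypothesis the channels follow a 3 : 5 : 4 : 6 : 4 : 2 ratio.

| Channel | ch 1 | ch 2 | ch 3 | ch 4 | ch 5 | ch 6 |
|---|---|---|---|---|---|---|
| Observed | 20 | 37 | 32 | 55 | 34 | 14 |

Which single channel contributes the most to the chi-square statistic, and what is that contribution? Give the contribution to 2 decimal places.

ch 4, 1.02

Ratio total = 24. Expected counts: 192×3/24 = 24, 192×5/24 = 40, 192×4/24 = 32, 192×6/24 = 48, 192×4/24 = 32, 192×2/24 = 16.
cat         O        E   (O−E)²/E
ch 1       20       24      0.667
ch 2       37       40      0.225
ch 3       32       32      0.000
ch 4       55       48      1.021
ch 5       34       32      0.125
ch 6       14       16      0.250
The largest term is for ch 4: 1.02.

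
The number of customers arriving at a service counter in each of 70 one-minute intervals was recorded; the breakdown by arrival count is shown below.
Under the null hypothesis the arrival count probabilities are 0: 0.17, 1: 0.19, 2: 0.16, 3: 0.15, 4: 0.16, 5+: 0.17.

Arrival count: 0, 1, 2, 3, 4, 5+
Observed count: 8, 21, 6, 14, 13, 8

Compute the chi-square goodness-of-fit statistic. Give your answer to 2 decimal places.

Expected counts E_i = n·p_i: 70×0.17 = 11.9, 70×0.19 = 13.3, 70×0.16 = 11.2, 70×0.15 = 10.5, 70×0.16 = 11.2, 70×0.17 = 11.9.
cat         O        E   (O−E)²/E
0           8     11.9      1.278
1          21     13.3      4.458
2           6     11.2      2.414
3          14     10.5      1.167
4          13     11.2      0.289
5+          8     11.9      1.278
Sum = 10.88

10.88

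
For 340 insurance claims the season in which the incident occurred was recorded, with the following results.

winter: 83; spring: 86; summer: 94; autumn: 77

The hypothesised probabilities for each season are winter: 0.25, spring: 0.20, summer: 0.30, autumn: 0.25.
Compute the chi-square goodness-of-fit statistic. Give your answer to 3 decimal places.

Expected counts E_i = n·p_i: 340×0.25 = 85, 340×0.20 = 68, 340×0.30 = 102, 340×0.25 = 85.
winter: (83 − 85)²/85 = 4/85 = 0.0471
spring: (86 − 68)²/68 = 324/68 = 4.7647
summer: (94 − 102)²/102 = 64/102 = 0.6275
autumn: (77 − 85)²/85 = 64/85 = 0.7529
Sum = 6.192

6.192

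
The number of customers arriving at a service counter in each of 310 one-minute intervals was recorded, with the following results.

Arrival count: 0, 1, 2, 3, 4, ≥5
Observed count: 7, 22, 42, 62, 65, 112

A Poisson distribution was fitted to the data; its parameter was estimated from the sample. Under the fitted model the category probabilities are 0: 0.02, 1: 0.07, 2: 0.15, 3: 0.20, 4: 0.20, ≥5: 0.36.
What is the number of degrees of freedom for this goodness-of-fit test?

There are k = 6 categories and 1 parameter estimated from the data, so df = 6 − 1 − 1 = 4.

4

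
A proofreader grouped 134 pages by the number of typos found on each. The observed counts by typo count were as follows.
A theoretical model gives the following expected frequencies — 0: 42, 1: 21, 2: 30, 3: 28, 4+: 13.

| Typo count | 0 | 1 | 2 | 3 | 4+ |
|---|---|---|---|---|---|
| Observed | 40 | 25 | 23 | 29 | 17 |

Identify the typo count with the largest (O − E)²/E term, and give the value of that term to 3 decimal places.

cat         O        E   (O−E)²/E
0          40       42     0.0952
1          25       21     0.7619
2          23       30     1.6333
3          29       28     0.0357
4+         17       13     1.2308
The largest term is for 2: 1.633.

2, 1.633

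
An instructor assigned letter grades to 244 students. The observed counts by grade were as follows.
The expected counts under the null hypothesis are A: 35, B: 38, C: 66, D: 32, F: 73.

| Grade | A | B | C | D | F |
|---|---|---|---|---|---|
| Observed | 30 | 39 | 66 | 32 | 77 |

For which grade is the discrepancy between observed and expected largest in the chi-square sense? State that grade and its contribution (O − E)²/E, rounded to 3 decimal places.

χ² = (30−35)²/35 + (39−38)²/38 + (66−66)²/66 + (32−32)²/32 + (77−73)²/73
   = 0.7143 + 0.0263 + 0.0000 + 0.0000 + 0.2192
The largest term is for A: 0.714.

A, 0.714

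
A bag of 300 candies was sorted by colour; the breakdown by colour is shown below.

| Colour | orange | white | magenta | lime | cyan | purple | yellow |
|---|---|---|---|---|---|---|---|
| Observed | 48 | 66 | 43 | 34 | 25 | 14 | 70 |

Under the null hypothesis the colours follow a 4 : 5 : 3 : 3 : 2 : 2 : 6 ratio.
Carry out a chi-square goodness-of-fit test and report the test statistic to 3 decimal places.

6.336

Ratio total = 25. Expected counts: 300×4/25 = 48, 300×5/25 = 60, 300×3/25 = 36, 300×3/25 = 36, 300×2/25 = 24, 300×2/25 = 24, 300×6/25 = 72.
orange: (48 − 48)²/48 = 0/48 = 0.0000
white: (66 − 60)²/60 = 36/60 = 0.6000
magenta: (43 − 36)²/36 = 49/36 = 1.3611
lime: (34 − 36)²/36 = 4/36 = 0.1111
cyan: (25 − 24)²/24 = 1/24 = 0.0417
purple: (14 − 24)²/24 = 100/24 = 4.1667
yellow: (70 − 72)²/72 = 4/72 = 0.0556
Sum = 6.336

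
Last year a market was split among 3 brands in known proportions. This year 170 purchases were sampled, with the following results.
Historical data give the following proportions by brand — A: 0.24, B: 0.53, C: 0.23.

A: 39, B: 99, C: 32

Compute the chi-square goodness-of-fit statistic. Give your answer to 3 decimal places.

2.248

Expected counts E_i = n·p_i: 170×0.24 = 40.8, 170×0.53 = 90.1, 170×0.23 = 39.1.
χ² = (39−40.8)²/40.8 + (99−90.1)²/90.1 + (32−39.1)²/39.1
   = 0.0794 + 0.8791 + 1.2893
Sum = 2.248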